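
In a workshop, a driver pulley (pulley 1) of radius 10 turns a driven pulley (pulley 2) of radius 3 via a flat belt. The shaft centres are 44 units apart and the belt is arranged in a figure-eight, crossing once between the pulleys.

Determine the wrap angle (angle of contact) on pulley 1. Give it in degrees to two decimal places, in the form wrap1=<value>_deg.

wrap1=214.37_deg

crossed belt: β = asin((r1+r2)/C) = asin(13/44) = 17.1848°
wrap1 = wrap2 = π + 2β = 214.3696°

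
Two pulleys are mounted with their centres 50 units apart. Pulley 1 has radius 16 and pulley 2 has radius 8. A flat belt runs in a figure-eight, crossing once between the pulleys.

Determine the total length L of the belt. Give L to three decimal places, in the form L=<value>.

crossed belt: β = asin((r1+r2)/C) = asin(24/50) = 28.6854°
wrap1 = wrap2 = π + 2β = 237.3708°
tangent length = C·cosβ = 43.8634
L = (r1+r2)·wrap + 2·C·cosβ = 24·4.1429 + 2·43.8634 = 187.1565

L=187.156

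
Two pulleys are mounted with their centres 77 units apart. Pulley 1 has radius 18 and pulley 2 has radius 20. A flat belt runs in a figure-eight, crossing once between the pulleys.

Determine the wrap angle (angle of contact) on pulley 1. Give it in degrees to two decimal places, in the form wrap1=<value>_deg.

wrap1=239.14_deg

crossed belt: β = asin((r1+r2)/C) = asin(38/77) = 29.5713°
wrap1 = wrap2 = π + 2β = 239.1426°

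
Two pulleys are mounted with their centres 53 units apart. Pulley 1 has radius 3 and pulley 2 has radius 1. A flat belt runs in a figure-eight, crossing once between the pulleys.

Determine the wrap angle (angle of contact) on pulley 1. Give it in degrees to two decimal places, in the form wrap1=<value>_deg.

wrap1=188.66_deg

crossed belt: β = asin((r1+r2)/C) = asin(4/53) = 4.3283°
wrap1 = wrap2 = π + 2β = 188.6567°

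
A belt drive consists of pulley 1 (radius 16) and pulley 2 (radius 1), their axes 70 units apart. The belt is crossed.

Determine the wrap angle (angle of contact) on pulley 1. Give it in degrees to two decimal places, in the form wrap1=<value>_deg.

wrap1=208.11_deg

crossed belt: β = asin((r1+r2)/C) = asin(17/70) = 14.0552°
wrap1 = wrap2 = π + 2β = 208.1105°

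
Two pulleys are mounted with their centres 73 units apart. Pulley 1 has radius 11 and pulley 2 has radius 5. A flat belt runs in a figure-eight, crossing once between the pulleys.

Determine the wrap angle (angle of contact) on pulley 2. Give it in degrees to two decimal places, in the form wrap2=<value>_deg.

crossed belt: β = asin((r1+r2)/C) = asin(16/73) = 12.6608°
wrap1 = wrap2 = π + 2β = 205.3215°

wrap2=205.32_deg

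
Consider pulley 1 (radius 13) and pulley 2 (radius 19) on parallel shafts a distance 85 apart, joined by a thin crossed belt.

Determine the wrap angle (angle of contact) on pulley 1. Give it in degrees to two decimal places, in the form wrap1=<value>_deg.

crossed belt: β = asin((r1+r2)/C) = asin(32/85) = 22.1152°
wrap1 = wrap2 = π + 2β = 224.2305°

wrap1=224.23_deg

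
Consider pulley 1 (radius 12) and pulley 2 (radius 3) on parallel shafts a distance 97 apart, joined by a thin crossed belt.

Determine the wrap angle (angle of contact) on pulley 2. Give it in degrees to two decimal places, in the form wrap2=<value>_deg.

wrap2=197.79_deg

crossed belt: β = asin((r1+r2)/C) = asin(15/97) = 8.8959°
wrap1 = wrap2 = π + 2β = 197.7917°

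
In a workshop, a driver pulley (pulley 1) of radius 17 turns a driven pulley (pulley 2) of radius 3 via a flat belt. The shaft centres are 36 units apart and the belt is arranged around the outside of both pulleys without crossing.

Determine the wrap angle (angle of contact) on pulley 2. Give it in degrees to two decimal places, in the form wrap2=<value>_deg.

wrap2=134.23_deg

open belt: β = asin((r2−r1)/C) = asin(-14/36) = -22.8854°
wrap1 = π − 2β = 225.7708°
wrap2 = π + 2β = 134.2292°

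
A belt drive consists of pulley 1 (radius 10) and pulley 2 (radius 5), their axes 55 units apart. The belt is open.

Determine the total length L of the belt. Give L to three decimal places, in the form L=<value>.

L=157.579

open belt: β = asin((r2−r1)/C) = asin(-5/55) = -5.2159°
wrap1 = π − 2β = 190.4318°
wrap2 = π + 2β = 169.5682°
tangent length = C·cosβ = 54.7723
L = r1·wrap1 + r2·wrap2 + 2·C·cosβ = 10·3.3237 + 5·2.9595 + 2·54.7723 = 157.5787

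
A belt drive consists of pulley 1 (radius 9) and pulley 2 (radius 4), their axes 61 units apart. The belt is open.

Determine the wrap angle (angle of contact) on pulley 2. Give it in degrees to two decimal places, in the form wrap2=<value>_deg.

open belt: β = asin((r2−r1)/C) = asin(-5/61) = -4.7017°
wrap1 = π − 2β = 189.4033°
wrap2 = π + 2β = 170.5967°

wrap2=170.60_deg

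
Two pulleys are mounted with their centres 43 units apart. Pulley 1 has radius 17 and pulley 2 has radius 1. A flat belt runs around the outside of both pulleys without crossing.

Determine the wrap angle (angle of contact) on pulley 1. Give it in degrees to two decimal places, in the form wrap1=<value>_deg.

wrap1=223.69_deg

open belt: β = asin((r2−r1)/C) = asin(-16/43) = -21.8448°
wrap1 = π − 2β = 223.6895°
wrap2 = π + 2β = 136.3105°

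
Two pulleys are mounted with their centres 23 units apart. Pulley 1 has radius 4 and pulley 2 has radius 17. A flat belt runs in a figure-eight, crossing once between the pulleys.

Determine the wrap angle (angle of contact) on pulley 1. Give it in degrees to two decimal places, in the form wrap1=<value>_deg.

crossed belt: β = asin((r1+r2)/C) = asin(21/23) = 65.9294°
wrap1 = wrap2 = π + 2β = 311.8588°

wrap1=311.86_deg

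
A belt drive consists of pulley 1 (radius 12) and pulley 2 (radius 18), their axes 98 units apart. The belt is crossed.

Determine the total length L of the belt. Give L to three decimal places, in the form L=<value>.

crossed belt: β = asin((r1+r2)/C) = asin(30/98) = 17.8257°
wrap1 = wrap2 = π + 2β = 215.6514°
tangent length = C·cosβ = 93.2952
L = (r1+r2)·wrap + 2·C·cosβ = 30·3.7638 + 2·93.2952 = 299.5053

L=299.505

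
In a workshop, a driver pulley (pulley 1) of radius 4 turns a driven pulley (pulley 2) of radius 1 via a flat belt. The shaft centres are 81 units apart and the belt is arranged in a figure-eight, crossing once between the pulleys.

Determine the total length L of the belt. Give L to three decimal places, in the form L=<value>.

crossed belt: β = asin((r1+r2)/C) = asin(5/81) = 3.5390°
wrap1 = wrap2 = π + 2β = 187.0781°
tangent length = C·cosβ = 80.8455
L = (r1+r2)·wrap + 2·C·cosβ = 5·3.2651 + 2·80.8455 = 178.0167

L=178.017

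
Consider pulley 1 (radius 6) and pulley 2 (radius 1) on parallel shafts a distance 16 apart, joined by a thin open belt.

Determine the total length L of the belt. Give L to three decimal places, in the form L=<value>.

L=55.567

open belt: β = asin((r2−r1)/C) = asin(-5/16) = -18.2100°
wrap1 = π − 2β = 216.4199°
wrap2 = π + 2β = 143.5801°
tangent length = C·cosβ = 15.1987
L = r1·wrap1 + r2·wrap2 + 2·C·cosβ = 6·3.7772 + 1·2.5059 + 2·15.1987 = 55.5668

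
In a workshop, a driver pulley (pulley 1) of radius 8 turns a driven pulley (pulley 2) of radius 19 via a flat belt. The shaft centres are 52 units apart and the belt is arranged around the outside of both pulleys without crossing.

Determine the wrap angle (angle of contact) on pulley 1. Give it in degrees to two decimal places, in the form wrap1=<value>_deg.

open belt: β = asin((r2−r1)/C) = asin(11/52) = 12.2125°
wrap1 = π − 2β = 155.5749°
wrap2 = π + 2β = 204.4251°

wrap1=155.57_deg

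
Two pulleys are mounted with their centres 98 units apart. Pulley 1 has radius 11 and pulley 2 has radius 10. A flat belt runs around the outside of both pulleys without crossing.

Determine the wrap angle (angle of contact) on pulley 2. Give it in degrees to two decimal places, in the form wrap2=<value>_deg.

wrap2=178.83_deg

open belt: β = asin((r2−r1)/C) = asin(-1/98) = -0.5847°
wrap1 = π − 2β = 181.1693°
wrap2 = π + 2β = 178.8307°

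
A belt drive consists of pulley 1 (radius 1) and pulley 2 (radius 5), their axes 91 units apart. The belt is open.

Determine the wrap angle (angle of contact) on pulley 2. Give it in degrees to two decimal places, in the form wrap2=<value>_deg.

open belt: β = asin((r2−r1)/C) = asin(4/91) = 2.5193°
wrap1 = π − 2β = 174.9614°
wrap2 = π + 2β = 185.0386°

wrap2=185.04_deg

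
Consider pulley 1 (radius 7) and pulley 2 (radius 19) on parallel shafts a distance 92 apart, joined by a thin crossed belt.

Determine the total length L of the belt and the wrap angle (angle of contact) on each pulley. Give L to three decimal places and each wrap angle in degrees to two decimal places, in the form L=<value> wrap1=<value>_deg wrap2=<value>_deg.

L=273.079 wrap1=212.83_deg wrap2=212.83_deg

crossed belt: β = asin((r1+r2)/C) = asin(26/92) = 16.4160°
wrap1 = wrap2 = π + 2β = 212.8319°
tangent length = C·cosβ = 88.2496
L = (r1+r2)·wrap + 2·C·cosβ = 26·3.7146 + 2·88.2496 = 273.0794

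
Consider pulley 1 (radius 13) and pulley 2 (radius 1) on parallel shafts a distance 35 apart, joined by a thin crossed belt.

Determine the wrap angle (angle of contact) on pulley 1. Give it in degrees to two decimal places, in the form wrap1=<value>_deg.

wrap1=227.16_deg

crossed belt: β = asin((r1+r2)/C) = asin(14/35) = 23.5782°
wrap1 = wrap2 = π + 2β = 227.1564°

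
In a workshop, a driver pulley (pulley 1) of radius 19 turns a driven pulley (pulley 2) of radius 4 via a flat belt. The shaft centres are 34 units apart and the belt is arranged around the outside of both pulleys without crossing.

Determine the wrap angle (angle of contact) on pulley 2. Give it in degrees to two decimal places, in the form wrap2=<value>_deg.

wrap2=127.64_deg

open belt: β = asin((r2−r1)/C) = asin(-15/34) = -26.1790°
wrap1 = π − 2β = 232.3579°
wrap2 = π + 2β = 127.6421°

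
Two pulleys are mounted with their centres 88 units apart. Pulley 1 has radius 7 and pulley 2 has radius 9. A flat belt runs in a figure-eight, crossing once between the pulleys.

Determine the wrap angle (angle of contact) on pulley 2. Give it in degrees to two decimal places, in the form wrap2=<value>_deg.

crossed belt: β = asin((r1+r2)/C) = asin(16/88) = 10.4757°
wrap1 = wrap2 = π + 2β = 200.9514°

wrap2=200.95_deg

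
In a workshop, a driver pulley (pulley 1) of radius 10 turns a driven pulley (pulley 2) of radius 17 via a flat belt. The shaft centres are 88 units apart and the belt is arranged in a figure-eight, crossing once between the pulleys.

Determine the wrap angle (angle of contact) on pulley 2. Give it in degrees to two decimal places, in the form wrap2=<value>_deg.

crossed belt: β = asin((r1+r2)/C) = asin(27/88) = 17.8676°
wrap1 = wrap2 = π + 2β = 215.7352°

wrap2=215.74_deg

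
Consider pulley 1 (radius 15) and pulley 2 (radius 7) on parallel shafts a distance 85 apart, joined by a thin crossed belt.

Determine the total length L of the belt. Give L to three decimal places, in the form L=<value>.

crossed belt: β = asin((r1+r2)/C) = asin(22/85) = 15.0003°
wrap1 = wrap2 = π + 2β = 210.0005°
tangent length = C·cosβ = 82.1036
L = (r1+r2)·wrap + 2·C·cosβ = 22·3.6652 + 2·82.1036 = 244.8416

L=244.842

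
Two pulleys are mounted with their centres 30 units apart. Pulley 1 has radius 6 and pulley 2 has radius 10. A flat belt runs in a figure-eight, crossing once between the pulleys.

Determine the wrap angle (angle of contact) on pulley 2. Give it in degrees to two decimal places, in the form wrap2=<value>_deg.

wrap2=244.46_deg

crossed belt: β = asin((r1+r2)/C) = asin(16/30) = 32.2310°
wrap1 = wrap2 = π + 2β = 244.4619°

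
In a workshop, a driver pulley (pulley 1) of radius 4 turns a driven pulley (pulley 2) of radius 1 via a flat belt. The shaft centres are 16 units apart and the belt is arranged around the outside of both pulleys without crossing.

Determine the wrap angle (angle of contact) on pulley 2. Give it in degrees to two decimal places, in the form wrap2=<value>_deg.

wrap2=158.39_deg

open belt: β = asin((r2−r1)/C) = asin(-3/16) = -10.8069°
wrap1 = π − 2β = 201.6138°
wrap2 = π + 2β = 158.3862°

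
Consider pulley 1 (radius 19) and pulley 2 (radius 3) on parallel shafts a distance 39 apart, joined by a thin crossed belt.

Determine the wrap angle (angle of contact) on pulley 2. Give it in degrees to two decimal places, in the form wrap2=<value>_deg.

crossed belt: β = asin((r1+r2)/C) = asin(22/39) = 34.3400°
wrap1 = wrap2 = π + 2β = 248.6800°

wrap2=248.68_deg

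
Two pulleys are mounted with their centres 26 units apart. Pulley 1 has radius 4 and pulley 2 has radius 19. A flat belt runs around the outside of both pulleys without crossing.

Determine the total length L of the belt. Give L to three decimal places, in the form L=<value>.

L=133.179

open belt: β = asin((r2−r1)/C) = asin(15/26) = 35.2344°
wrap1 = π − 2β = 109.5312°
wrap2 = π + 2β = 250.4688°
tangent length = C·cosβ = 21.2368
L = r1·wrap1 + r2·wrap2 + 2·C·cosβ = 4·1.9117 + 19·4.3715 + 2·21.2368 = 133.1789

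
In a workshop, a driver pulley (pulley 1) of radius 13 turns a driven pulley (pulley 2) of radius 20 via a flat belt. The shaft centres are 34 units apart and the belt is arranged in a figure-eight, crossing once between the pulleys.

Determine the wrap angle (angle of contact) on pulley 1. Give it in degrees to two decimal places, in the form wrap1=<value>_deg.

crossed belt: β = asin((r1+r2)/C) = asin(33/34) = 76.0694°
wrap1 = wrap2 = π + 2β = 332.1389°

wrap1=332.14_deg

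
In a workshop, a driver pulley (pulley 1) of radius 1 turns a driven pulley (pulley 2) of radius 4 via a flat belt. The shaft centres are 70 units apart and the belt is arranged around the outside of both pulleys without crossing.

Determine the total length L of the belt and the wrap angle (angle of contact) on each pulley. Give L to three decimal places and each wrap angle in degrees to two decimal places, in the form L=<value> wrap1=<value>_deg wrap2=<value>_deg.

open belt: β = asin((r2−r1)/C) = asin(3/70) = 2.4563°
wrap1 = π − 2β = 175.0874°
wrap2 = π + 2β = 184.9126°
tangent length = C·cosβ = 69.9357
L = r1·wrap1 + r2·wrap2 + 2·C·cosβ = 1·3.0559 + 4·3.2273 + 2·69.9357 = 155.8366

L=155.837 wrap1=175.09_deg wrap2=184.91_deg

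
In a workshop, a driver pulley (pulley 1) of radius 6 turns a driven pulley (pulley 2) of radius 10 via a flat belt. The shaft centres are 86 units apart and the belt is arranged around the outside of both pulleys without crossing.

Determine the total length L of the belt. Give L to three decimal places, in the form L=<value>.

L=222.452

open belt: β = asin((r2−r1)/C) = asin(4/86) = 2.6659°
wrap1 = π − 2β = 174.6682°
wrap2 = π + 2β = 185.3318°
tangent length = C·cosβ = 85.9069
L = r1·wrap1 + r2·wrap2 + 2·C·cosβ = 6·3.0485 + 10·3.2346 + 2·85.9069 = 222.4516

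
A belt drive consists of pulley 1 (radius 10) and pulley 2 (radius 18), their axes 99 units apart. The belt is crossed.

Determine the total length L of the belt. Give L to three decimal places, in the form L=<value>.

L=293.938

crossed belt: β = asin((r1+r2)/C) = asin(28/99) = 16.4291°
wrap1 = wrap2 = π + 2β = 212.8582°
tangent length = C·cosβ = 94.9579
L = (r1+r2)·wrap + 2·C·cosβ = 28·3.7151 + 2·94.9579 = 293.9379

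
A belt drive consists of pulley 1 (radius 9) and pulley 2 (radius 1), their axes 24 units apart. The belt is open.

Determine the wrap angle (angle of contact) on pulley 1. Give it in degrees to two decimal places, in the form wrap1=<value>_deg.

wrap1=218.94_deg

open belt: β = asin((r2−r1)/C) = asin(-8/24) = -19.4712°
wrap1 = π − 2β = 218.9424°
wrap2 = π + 2β = 141.0576°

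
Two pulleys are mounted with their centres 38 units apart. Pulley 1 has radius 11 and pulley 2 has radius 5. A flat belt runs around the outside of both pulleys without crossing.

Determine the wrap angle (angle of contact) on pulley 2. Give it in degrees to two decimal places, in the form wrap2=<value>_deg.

open belt: β = asin((r2−r1)/C) = asin(-6/38) = -9.0847°
wrap1 = π − 2β = 198.1694°
wrap2 = π + 2β = 161.8306°

wrap2=161.83_deg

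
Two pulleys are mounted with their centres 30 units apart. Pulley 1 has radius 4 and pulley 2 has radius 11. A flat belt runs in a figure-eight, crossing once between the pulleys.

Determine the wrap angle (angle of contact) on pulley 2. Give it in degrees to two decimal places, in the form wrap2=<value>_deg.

crossed belt: β = asin((r1+r2)/C) = asin(15/30) = 30.0000°
wrap1 = wrap2 = π + 2β = 240.0000°

wrap2=240.00_deg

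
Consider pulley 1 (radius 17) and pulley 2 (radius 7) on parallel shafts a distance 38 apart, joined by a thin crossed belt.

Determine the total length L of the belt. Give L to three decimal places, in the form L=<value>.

crossed belt: β = asin((r1+r2)/C) = asin(24/38) = 39.1667°
wrap1 = wrap2 = π + 2β = 258.3334°
tangent length = C·cosβ = 29.4618
L = (r1+r2)·wrap + 2·C·cosβ = 24·4.5088 + 2·29.4618 = 167.1341

L=167.134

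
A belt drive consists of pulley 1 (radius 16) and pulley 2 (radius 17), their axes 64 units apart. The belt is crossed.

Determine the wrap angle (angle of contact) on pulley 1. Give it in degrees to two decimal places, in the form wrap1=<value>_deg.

crossed belt: β = asin((r1+r2)/C) = asin(33/64) = 31.0392°
wrap1 = wrap2 = π + 2β = 242.0785°

wrap1=242.08_deg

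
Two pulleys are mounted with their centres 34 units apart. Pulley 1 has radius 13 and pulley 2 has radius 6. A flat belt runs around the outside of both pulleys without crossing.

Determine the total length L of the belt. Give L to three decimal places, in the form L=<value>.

open belt: β = asin((r2−r1)/C) = asin(-7/34) = -11.8812°
wrap1 = π − 2β = 203.7623°
wrap2 = π + 2β = 156.2377°
tangent length = C·cosβ = 33.2716
L = r1·wrap1 + r2·wrap2 + 2·C·cosβ = 13·3.5563 + 6·2.7269 + 2·33.2716 = 129.1366

L=129.137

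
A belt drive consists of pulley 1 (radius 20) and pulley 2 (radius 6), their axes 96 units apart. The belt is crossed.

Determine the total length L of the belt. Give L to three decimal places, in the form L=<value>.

L=280.767

crossed belt: β = asin((r1+r2)/C) = asin(26/96) = 15.7139°
wrap1 = wrap2 = π + 2β = 211.4277°
tangent length = C·cosβ = 92.4121
L = (r1+r2)·wrap + 2·C·cosβ = 26·3.6901 + 2·92.4121 = 280.7671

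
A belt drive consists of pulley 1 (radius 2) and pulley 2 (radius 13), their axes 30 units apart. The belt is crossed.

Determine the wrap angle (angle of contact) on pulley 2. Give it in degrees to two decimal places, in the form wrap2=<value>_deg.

crossed belt: β = asin((r1+r2)/C) = asin(15/30) = 30.0000°
wrap1 = wrap2 = π + 2β = 240.0000°

wrap2=240.00_deg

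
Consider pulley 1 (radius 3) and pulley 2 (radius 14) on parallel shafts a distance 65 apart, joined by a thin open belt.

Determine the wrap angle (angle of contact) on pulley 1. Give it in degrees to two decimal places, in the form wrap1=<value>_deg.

open belt: β = asin((r2−r1)/C) = asin(11/65) = 9.7431°
wrap1 = π − 2β = 160.5138°
wrap2 = π + 2β = 199.4862°

wrap1=160.51_deg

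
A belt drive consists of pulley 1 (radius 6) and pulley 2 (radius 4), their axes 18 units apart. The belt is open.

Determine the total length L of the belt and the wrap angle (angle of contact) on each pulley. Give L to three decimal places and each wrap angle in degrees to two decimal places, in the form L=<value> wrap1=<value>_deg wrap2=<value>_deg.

open belt: β = asin((r2−r1)/C) = asin(-2/18) = -6.3794°
wrap1 = π − 2β = 192.7587°
wrap2 = π + 2β = 167.2413°
tangent length = C·cosβ = 17.8885
L = r1·wrap1 + r2·wrap2 + 2·C·cosβ = 6·3.3643 + 4·2.9189 + 2·17.8885 = 67.6384

L=67.638 wrap1=192.76_deg wrap2=167.24_deg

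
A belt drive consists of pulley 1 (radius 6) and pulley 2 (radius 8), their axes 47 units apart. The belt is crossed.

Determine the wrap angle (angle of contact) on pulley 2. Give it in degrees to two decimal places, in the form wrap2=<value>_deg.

wrap2=214.66_deg

crossed belt: β = asin((r1+r2)/C) = asin(14/47) = 17.3299°
wrap1 = wrap2 = π + 2β = 214.6597°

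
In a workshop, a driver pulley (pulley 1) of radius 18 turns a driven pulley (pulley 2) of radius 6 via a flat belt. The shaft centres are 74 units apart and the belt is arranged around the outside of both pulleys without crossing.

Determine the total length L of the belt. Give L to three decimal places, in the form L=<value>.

open belt: β = asin((r2−r1)/C) = asin(-12/74) = -9.3324°
wrap1 = π − 2β = 198.6648°
wrap2 = π + 2β = 161.3352°
tangent length = C·cosβ = 73.0205
L = r1·wrap1 + r2·wrap2 + 2·C·cosβ = 18·3.4674 + 6·2.8158 + 2·73.0205 = 225.3485

L=225.348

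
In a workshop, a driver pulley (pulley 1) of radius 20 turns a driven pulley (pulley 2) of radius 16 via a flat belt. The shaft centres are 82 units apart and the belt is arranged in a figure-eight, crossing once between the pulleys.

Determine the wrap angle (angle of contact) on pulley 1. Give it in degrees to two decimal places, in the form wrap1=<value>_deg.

crossed belt: β = asin((r1+r2)/C) = asin(36/82) = 26.0416°
wrap1 = wrap2 = π + 2β = 232.0833°

wrap1=232.08_deg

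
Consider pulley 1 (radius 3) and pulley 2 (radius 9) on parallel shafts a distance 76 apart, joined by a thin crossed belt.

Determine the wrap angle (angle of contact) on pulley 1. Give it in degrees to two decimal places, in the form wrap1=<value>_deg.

crossed belt: β = asin((r1+r2)/C) = asin(12/76) = 9.0847°
wrap1 = wrap2 = π + 2β = 198.1694°

wrap1=198.17_deg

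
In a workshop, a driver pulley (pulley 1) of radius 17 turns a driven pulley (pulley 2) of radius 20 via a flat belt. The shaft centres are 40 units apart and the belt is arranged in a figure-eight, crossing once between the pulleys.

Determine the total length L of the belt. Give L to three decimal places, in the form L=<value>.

crossed belt: β = asin((r1+r2)/C) = asin(37/40) = 67.6684°
wrap1 = wrap2 = π + 2β = 315.3367°
tangent length = C·cosβ = 15.1987
L = (r1+r2)·wrap + 2·C·cosβ = 37·5.5037 + 2·15.1987 = 234.0329

L=234.033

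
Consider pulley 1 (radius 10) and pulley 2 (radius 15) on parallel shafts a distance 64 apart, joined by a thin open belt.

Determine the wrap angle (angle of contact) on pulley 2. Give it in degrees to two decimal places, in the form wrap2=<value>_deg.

wrap2=188.96_deg

open belt: β = asin((r2−r1)/C) = asin(5/64) = 4.4808°
wrap1 = π − 2β = 171.0384°
wrap2 = π + 2β = 188.9616°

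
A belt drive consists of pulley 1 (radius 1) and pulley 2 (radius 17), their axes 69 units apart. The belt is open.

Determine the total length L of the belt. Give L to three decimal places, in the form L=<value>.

open belt: β = asin((r2−r1)/C) = asin(16/69) = 13.4080°
wrap1 = π − 2β = 153.1840°
wrap2 = π + 2β = 206.8160°
tangent length = C·cosβ = 67.1193
L = r1·wrap1 + r2·wrap2 + 2·C·cosβ = 1·2.6736 + 17·3.6096 + 2·67.1193 = 198.2757

L=198.276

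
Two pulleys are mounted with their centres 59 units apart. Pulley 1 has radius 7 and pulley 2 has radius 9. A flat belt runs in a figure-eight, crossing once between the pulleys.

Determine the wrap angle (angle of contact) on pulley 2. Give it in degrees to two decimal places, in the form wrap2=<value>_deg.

wrap2=211.47_deg

crossed belt: β = asin((r1+r2)/C) = asin(16/59) = 15.7349°
wrap1 = wrap2 = π + 2β = 211.4698°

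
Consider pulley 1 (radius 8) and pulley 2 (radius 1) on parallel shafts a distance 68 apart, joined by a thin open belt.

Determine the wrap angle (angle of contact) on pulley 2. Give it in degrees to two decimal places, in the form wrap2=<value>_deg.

open belt: β = asin((r2−r1)/C) = asin(-7/68) = -5.9086°
wrap1 = π − 2β = 191.8171°
wrap2 = π + 2β = 168.1829°

wrap2=168.18_deg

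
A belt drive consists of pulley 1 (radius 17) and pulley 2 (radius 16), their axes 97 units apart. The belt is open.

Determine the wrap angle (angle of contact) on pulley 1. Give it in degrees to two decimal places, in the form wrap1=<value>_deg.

open belt: β = asin((r2−r1)/C) = asin(-1/97) = -0.5907°
wrap1 = π − 2β = 181.1814°
wrap2 = π + 2β = 178.8186°

wrap1=181.18_deg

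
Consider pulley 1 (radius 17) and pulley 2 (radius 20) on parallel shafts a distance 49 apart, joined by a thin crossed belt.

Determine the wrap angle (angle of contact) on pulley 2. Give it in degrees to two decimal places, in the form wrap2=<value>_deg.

wrap2=278.07_deg

crossed belt: β = asin((r1+r2)/C) = asin(37/49) = 49.0343°
wrap1 = wrap2 = π + 2β = 278.0686°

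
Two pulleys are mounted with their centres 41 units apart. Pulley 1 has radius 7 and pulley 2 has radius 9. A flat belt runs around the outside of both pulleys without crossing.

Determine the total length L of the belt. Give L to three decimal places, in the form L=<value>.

L=132.363

open belt: β = asin((r2−r1)/C) = asin(2/41) = 2.7960°
wrap1 = π − 2β = 174.4079°
wrap2 = π + 2β = 185.5921°
tangent length = C·cosβ = 40.9512
L = r1·wrap1 + r2·wrap2 + 2·C·cosβ = 7·3.0440 + 9·3.2392 + 2·40.9512 = 132.3631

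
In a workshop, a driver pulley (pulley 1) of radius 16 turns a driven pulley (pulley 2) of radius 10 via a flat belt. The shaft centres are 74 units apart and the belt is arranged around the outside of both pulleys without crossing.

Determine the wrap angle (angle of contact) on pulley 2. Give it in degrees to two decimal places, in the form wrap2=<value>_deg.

wrap2=170.70_deg

open belt: β = asin((r2−r1)/C) = asin(-6/74) = -4.6507°
wrap1 = π − 2β = 189.3014°
wrap2 = π + 2β = 170.6986°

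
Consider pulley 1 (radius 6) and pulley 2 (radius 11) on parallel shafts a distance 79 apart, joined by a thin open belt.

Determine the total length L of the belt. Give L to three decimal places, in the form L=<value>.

L=211.724

open belt: β = asin((r2−r1)/C) = asin(5/79) = 3.6287°
wrap1 = π − 2β = 172.7425°
wrap2 = π + 2β = 187.2575°
tangent length = C·cosβ = 78.8416
L = r1·wrap1 + r2·wrap2 + 2·C·cosβ = 6·3.0149 + 11·3.2683 + 2·78.8416 = 211.7236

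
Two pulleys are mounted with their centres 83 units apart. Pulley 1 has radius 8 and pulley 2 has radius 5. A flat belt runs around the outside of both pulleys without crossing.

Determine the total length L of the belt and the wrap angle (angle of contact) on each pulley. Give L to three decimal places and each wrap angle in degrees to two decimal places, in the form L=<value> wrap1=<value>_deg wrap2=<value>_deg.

L=206.949 wrap1=184.14_deg wrap2=175.86_deg

open belt: β = asin((r2−r1)/C) = asin(-3/83) = -2.0714°
wrap1 = π − 2β = 184.1428°
wrap2 = π + 2β = 175.8572°
tangent length = C·cosβ = 82.9458
L = r1·wrap1 + r2·wrap2 + 2·C·cosβ = 8·3.2139 + 5·3.0693 + 2·82.9458 = 206.9492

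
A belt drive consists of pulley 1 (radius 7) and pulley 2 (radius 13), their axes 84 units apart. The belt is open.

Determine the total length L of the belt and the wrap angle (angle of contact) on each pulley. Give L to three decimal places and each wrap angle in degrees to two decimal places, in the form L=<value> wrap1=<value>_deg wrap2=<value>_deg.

open belt: β = asin((r2−r1)/C) = asin(6/84) = 4.0960°
wrap1 = π − 2β = 171.8079°
wrap2 = π + 2β = 188.1921°
tangent length = C·cosβ = 83.7854
L = r1·wrap1 + r2·wrap2 + 2·C·cosβ = 7·2.9986 + 13·3.2846 + 2·83.7854 = 231.2606

L=231.261 wrap1=171.81_deg wrap2=188.19_deg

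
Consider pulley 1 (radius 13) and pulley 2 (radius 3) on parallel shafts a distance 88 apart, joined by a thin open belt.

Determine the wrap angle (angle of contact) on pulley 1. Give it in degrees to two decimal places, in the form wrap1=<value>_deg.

open belt: β = asin((r2−r1)/C) = asin(-10/88) = -6.5250°
wrap1 = π − 2β = 193.0500°
wrap2 = π + 2β = 166.9500°

wrap1=193.05_deg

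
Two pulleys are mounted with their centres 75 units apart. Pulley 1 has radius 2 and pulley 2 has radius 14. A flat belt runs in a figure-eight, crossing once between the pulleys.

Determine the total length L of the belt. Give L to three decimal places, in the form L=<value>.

L=203.692

crossed belt: β = asin((r1+r2)/C) = asin(16/75) = 12.3178°
wrap1 = wrap2 = π + 2β = 204.6355°
tangent length = C·cosβ = 73.2735
L = (r1+r2)·wrap + 2·C·cosβ = 16·3.5716 + 2·73.2735 = 203.6919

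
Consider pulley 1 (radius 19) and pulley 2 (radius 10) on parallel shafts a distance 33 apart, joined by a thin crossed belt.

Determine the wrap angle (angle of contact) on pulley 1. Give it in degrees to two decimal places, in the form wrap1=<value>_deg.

wrap1=302.99_deg

crossed belt: β = asin((r1+r2)/C) = asin(29/33) = 61.4965°
wrap1 = wrap2 = π + 2β = 302.9930°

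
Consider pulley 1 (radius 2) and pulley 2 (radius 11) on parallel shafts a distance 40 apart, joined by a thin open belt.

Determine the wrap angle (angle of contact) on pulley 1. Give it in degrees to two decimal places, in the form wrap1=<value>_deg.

wrap1=153.99_deg

open belt: β = asin((r2−r1)/C) = asin(9/40) = 13.0029°
wrap1 = π − 2β = 153.9942°
wrap2 = π + 2β = 206.0058°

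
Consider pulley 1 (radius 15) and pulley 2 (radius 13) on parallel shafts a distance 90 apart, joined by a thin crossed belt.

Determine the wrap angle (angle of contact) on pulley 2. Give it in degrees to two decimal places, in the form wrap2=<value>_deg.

crossed belt: β = asin((r1+r2)/C) = asin(28/90) = 18.1262°
wrap1 = wrap2 = π + 2β = 216.2524°

wrap2=216.25_deg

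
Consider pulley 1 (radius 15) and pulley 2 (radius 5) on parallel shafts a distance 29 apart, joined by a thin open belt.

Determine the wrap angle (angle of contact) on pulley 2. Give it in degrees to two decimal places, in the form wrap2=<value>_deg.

open belt: β = asin((r2−r1)/C) = asin(-10/29) = -20.1713°
wrap1 = π − 2β = 220.3425°
wrap2 = π + 2β = 139.6575°

wrap2=139.66_deg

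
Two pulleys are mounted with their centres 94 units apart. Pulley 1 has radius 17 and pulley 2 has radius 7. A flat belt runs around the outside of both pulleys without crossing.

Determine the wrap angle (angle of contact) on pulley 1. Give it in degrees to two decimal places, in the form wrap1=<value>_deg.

open belt: β = asin((r2−r1)/C) = asin(-10/94) = -6.1069°
wrap1 = π − 2β = 192.2137°
wrap2 = π + 2β = 167.7863°

wrap1=192.21_deg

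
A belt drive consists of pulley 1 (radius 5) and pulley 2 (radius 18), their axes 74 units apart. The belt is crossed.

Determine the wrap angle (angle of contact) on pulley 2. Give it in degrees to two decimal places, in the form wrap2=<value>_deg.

crossed belt: β = asin((r1+r2)/C) = asin(23/74) = 18.1081°
wrap1 = wrap2 = π + 2β = 216.2162°

wrap2=216.22_deg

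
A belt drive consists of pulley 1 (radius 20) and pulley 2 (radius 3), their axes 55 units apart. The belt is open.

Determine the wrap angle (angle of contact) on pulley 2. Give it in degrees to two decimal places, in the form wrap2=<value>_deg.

open belt: β = asin((r2−r1)/C) = asin(-17/55) = -18.0045°
wrap1 = π − 2β = 216.0089°
wrap2 = π + 2β = 143.9911°

wrap2=143.99_deg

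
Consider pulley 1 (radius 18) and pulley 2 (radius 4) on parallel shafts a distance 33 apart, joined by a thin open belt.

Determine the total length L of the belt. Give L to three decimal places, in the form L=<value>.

L=141.149

open belt: β = asin((r2−r1)/C) = asin(-14/33) = -25.1027°
wrap1 = π − 2β = 230.2054°
wrap2 = π + 2β = 129.7946°
tangent length = C·cosβ = 29.8831
L = r1·wrap1 + r2·wrap2 + 2·C·cosβ = 18·4.0178 + 4·2.2653 + 2·29.8831 = 141.1488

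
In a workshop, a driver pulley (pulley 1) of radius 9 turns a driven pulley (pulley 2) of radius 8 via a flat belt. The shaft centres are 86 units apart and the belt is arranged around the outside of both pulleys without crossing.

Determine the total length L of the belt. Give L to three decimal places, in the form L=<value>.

L=225.419

open belt: β = asin((r2−r1)/C) = asin(-1/86) = -0.6662°
wrap1 = π − 2β = 181.3325°
wrap2 = π + 2β = 178.6675°
tangent length = C·cosβ = 85.9942
L = r1·wrap1 + r2·wrap2 + 2·C·cosβ = 9·3.1648 + 8·3.1183 + 2·85.9942 = 225.4187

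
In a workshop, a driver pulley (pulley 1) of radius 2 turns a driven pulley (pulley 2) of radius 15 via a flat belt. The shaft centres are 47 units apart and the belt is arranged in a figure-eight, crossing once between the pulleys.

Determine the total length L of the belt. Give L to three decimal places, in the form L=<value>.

L=153.626

crossed belt: β = asin((r1+r2)/C) = asin(17/47) = 21.2048°
wrap1 = wrap2 = π + 2β = 222.4095°
tangent length = C·cosβ = 43.8178
L = (r1+r2)·wrap + 2·C·cosβ = 17·3.8818 + 2·43.8178 = 153.6258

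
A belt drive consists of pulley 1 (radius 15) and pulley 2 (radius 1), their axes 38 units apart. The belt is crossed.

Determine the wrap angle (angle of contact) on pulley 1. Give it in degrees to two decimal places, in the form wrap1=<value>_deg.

crossed belt: β = asin((r1+r2)/C) = asin(16/38) = 24.9011°
wrap1 = wrap2 = π + 2β = 229.8021°

wrap1=229.80_deg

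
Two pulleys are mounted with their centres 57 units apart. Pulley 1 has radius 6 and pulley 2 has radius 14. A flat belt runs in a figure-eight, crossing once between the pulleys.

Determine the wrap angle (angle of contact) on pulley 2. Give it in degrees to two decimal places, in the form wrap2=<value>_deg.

crossed belt: β = asin((r1+r2)/C) = asin(20/57) = 20.5410°
wrap1 = wrap2 = π + 2β = 221.0820°

wrap2=221.08_deg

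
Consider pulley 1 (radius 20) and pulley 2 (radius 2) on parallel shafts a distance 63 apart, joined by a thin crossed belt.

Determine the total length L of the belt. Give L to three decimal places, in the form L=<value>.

L=202.879

crossed belt: β = asin((r1+r2)/C) = asin(22/63) = 20.4388°
wrap1 = wrap2 = π + 2β = 220.8776°
tangent length = C·cosβ = 59.0339
L = (r1+r2)·wrap + 2·C·cosβ = 22·3.8550 + 2·59.0339 = 202.8787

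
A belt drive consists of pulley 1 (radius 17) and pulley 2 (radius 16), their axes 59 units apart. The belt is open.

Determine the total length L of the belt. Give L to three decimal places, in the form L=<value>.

L=221.690

open belt: β = asin((r2−r1)/C) = asin(-1/59) = -0.9712°
wrap1 = π − 2β = 181.9423°
wrap2 = π + 2β = 178.0577°
tangent length = C·cosβ = 58.9915
L = r1·wrap1 + r2·wrap2 + 2·C·cosβ = 17·3.1755 + 16·3.1077 + 2·58.9915 = 221.6895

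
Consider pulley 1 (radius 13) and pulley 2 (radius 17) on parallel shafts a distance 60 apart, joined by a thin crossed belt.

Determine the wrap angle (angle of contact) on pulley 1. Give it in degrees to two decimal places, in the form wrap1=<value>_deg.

wrap1=240.00_deg

crossed belt: β = asin((r1+r2)/C) = asin(30/60) = 30.0000°
wrap1 = wrap2 = π + 2β = 240.0000°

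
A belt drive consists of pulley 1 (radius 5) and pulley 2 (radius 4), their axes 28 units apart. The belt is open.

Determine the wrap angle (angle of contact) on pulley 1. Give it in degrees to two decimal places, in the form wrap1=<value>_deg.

open belt: β = asin((r2−r1)/C) = asin(-1/28) = -2.0467°
wrap1 = π − 2β = 184.0934°
wrap2 = π + 2β = 175.9066°

wrap1=184.09_deg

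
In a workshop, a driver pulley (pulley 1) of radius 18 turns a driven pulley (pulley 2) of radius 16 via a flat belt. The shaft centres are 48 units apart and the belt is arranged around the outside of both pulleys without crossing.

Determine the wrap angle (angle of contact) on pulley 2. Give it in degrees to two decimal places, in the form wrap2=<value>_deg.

wrap2=175.22_deg

open belt: β = asin((r2−r1)/C) = asin(-2/48) = -2.3880°
wrap1 = π − 2β = 184.7760°
wrap2 = π + 2β = 175.2240°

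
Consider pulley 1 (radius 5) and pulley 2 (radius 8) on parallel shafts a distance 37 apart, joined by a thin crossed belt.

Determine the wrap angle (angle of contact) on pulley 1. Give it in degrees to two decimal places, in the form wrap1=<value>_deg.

wrap1=221.14_deg

crossed belt: β = asin((r1+r2)/C) = asin(13/37) = 20.5700°
wrap1 = wrap2 = π + 2β = 221.1400°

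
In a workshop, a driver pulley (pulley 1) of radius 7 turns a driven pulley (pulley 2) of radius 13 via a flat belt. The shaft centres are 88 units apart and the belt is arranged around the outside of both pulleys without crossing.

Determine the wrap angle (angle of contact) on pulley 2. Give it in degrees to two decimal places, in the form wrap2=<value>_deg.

open belt: β = asin((r2−r1)/C) = asin(6/88) = 3.9096°
wrap1 = π − 2β = 172.1809°
wrap2 = π + 2β = 187.8191°

wrap2=187.82_deg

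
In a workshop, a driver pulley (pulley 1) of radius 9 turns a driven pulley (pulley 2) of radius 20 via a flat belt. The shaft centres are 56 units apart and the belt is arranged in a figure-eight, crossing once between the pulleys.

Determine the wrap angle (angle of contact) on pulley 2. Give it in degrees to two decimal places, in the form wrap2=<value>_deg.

crossed belt: β = asin((r1+r2)/C) = asin(29/56) = 31.1886°
wrap1 = wrap2 = π + 2β = 242.3772°

wrap2=242.38_deg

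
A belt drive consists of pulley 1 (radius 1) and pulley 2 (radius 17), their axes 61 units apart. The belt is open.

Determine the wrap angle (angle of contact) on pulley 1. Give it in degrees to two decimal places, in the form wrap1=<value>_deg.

open belt: β = asin((r2−r1)/C) = asin(16/61) = 15.2063°
wrap1 = π − 2β = 149.5874°
wrap2 = π + 2β = 210.4126°

wrap1=149.59_deg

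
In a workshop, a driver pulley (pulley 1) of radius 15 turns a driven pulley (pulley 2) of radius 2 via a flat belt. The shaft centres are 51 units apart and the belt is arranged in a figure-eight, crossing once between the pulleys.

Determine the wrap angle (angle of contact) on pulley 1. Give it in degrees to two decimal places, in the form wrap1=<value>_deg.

wrap1=218.94_deg

crossed belt: β = asin((r1+r2)/C) = asin(17/51) = 19.4712°
wrap1 = wrap2 = π + 2β = 218.9424°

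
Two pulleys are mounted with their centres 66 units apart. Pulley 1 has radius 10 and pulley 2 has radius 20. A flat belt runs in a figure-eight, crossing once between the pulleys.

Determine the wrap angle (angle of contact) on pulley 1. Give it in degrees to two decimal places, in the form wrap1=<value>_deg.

crossed belt: β = asin((r1+r2)/C) = asin(30/66) = 27.0357°
wrap1 = wrap2 = π + 2β = 234.0714°

wrap1=234.07_deg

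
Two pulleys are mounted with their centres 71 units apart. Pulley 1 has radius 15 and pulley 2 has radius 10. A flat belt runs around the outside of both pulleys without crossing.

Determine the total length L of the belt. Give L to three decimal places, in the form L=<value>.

L=220.892

open belt: β = asin((r2−r1)/C) = asin(-5/71) = -4.0383°
wrap1 = π − 2β = 188.0765°
wrap2 = π + 2β = 171.9235°
tangent length = C·cosβ = 70.8237
L = r1·wrap1 + r2·wrap2 + 2·C·cosβ = 15·3.2826 + 10·3.0006 + 2·70.8237 = 220.8921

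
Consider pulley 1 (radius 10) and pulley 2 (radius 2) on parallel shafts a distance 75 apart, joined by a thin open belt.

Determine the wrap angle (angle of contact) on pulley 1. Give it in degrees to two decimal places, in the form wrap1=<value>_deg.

wrap1=192.25_deg

open belt: β = asin((r2−r1)/C) = asin(-8/75) = -6.1232°
wrap1 = π − 2β = 192.2464°
wrap2 = π + 2β = 167.7536°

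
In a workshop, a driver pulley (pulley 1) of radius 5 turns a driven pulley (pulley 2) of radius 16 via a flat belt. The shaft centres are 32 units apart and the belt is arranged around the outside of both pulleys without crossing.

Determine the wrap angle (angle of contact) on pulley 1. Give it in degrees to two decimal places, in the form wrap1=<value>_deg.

wrap1=139.79_deg

open belt: β = asin((r2−r1)/C) = asin(11/32) = 20.1055°
wrap1 = π − 2β = 139.7890°
wrap2 = π + 2β = 220.2110°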